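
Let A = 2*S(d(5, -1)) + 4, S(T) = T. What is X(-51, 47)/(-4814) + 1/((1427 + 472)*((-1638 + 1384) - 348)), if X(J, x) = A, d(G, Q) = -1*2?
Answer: -1/1143198 ≈ -8.7474e-7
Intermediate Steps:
d(G, Q) = -2
A = 0 (A = 2*(-2) + 4 = -4 + 4 = 0)
X(J, x) = 0
X(-51, 47)/(-4814) + 1/((1427 + 472)*((-1638 + 1384) - 348)) = 0/(-4814) + 1/((1427 + 472)*((-1638 + 1384) - 348)) = 0*(-1/4814) + 1/(1899*(-254 - 348)) = 0 + (1/1899)/(-602) = 0 + (1/1899)*(-1/602) = 0 - 1/1143198 = -1/1143198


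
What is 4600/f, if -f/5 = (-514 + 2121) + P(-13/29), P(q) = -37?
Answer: -92/157 ≈ -0.58599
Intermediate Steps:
f = -7850 (f = -5*((-514 + 2121) - 37) = -5*(1607 - 37) = -5*1570 = -7850)
4600/f = 4600/(-7850) = 4600*(-1/7850) = -92/157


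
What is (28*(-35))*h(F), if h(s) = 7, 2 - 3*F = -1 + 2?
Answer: -6860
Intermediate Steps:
F = ⅓ (F = ⅔ - (-1 + 2)/3 = ⅔ - ⅓*1 = ⅔ - ⅓ = ⅓ ≈ 0.33333)
(28*(-35))*h(F) = (28*(-35))*7 = -980*7 = -6860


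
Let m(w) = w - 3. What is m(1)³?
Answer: -8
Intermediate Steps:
m(w) = -3 + w
m(1)³ = (-3 + 1)³ = (-2)³ = -8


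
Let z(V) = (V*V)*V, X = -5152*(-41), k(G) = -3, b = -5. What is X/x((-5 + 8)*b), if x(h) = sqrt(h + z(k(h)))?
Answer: -15088*I*sqrt(42)/3 ≈ -32594.0*I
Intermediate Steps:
X = 211232
z(V) = V**3 (z(V) = V**2*V = V**3)
x(h) = sqrt(-27 + h) (x(h) = sqrt(h + (-3)**3) = sqrt(h - 27) = sqrt(-27 + h))
X/x((-5 + 8)*b) = 211232/(sqrt(-27 + (-5 + 8)*(-5))) = 211232/(sqrt(-27 + 3*(-5))) = 211232/(sqrt(-27 - 15)) = 211232/(sqrt(-42)) = 211232/((I*sqrt(42))) = 211232*(-I*sqrt(42)/42) = -15088*I*sqrt(42)/3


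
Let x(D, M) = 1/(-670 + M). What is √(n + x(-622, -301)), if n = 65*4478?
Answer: √274432728899/971 ≈ 539.51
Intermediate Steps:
n = 291070
√(n + x(-622, -301)) = √(291070 + 1/(-670 - 301)) = √(291070 + 1/(-971)) = √(291070 - 1/971) = √(282628969/971) = √274432728899/971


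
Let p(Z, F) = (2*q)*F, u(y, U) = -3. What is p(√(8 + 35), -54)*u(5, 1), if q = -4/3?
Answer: -432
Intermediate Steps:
q = -4/3 (q = -4*⅓ = -4/3 ≈ -1.3333)
p(Z, F) = -8*F/3 (p(Z, F) = (2*(-4/3))*F = -8*F/3)
p(√(8 + 35), -54)*u(5, 1) = -8/3*(-54)*(-3) = 144*(-3) = -432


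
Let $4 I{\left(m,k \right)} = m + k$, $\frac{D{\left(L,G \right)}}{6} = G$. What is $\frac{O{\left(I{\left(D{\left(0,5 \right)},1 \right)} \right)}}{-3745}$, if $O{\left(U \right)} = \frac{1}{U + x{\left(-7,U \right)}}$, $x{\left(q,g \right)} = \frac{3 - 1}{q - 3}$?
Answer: $- \frac{4}{113099} \approx -3.5367 \cdot 10^{-5}$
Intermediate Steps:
$x{\left(q,g \right)} = \frac{2}{-3 + q}$
$D{\left(L,G \right)} = 6 G$
$I{\left(m,k \right)} = \frac{k}{4} + \frac{m}{4}$ ($I{\left(m,k \right)} = \frac{m + k}{4} = \frac{k + m}{4} = \frac{k}{4} + \frac{m}{4}$)
$O{\left(U \right)} = \frac{1}{- \frac{1}{5} + U}$ ($O{\left(U \right)} = \frac{1}{U + \frac{2}{-3 - 7}} = \frac{1}{U + \frac{2}{-10}} = \frac{1}{U + 2 \left(- \frac{1}{10}\right)} = \frac{1}{U - \frac{1}{5}} = \frac{1}{- \frac{1}{5} + U}$)
$\frac{O{\left(I{\left(D{\left(0,5 \right)},1 \right)} \right)}}{-3745} = \frac{5 \frac{1}{-1 + 5 \left(\frac{1}{4} \cdot 1 + \frac{6 \cdot 5}{4}\right)}}{-3745} = \frac{5}{-1 + 5 \left(\frac{1}{4} + \frac{1}{4} \cdot 30\right)} \left(- \frac{1}{3745}\right) = \frac{5}{-1 + 5 \left(\frac{1}{4} + \frac{15}{2}\right)} \left(- \frac{1}{3745}\right) = \frac{5}{-1 + 5 \cdot \frac{31}{4}} \left(- \frac{1}{3745}\right) = \frac{5}{-1 + \frac{155}{4}} \left(- \frac{1}{3745}\right) = \frac{5}{\frac{151}{4}} \left(- \frac{1}{3745}\right) = 5 \cdot \frac{4}{151} \left(- \frac{1}{3745}\right) = \frac{20}{151} \left(- \frac{1}{3745}\right) = - \frac{4}{113099}$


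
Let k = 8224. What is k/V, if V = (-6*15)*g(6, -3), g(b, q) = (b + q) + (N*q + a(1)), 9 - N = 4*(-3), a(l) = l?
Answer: 4112/2655 ≈ 1.5488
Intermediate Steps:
N = 21 (N = 9 - 4*(-3) = 9 - 1*(-12) = 9 + 12 = 21)
g(b, q) = 1 + b + 22*q (g(b, q) = (b + q) + (21*q + 1) = (b + q) + (1 + 21*q) = 1 + b + 22*q)
V = 5310 (V = (-6*15)*(1 + 6 + 22*(-3)) = -90*(1 + 6 - 66) = -90*(-59) = 5310)
k/V = 8224/5310 = 8224*(1/5310) = 4112/2655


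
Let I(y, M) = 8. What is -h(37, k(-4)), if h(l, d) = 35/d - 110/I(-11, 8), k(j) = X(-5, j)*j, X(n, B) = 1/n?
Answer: -30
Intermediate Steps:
k(j) = -j/5 (k(j) = j/(-5) = -j/5)
h(l, d) = -55/4 + 35/d (h(l, d) = 35/d - 110/8 = 35/d - 110*1/8 = 35/d - 55/4 = -55/4 + 35/d)
-h(37, k(-4)) = -(-55/4 + 35/((-1/5*(-4)))) = -(-55/4 + 35/(4/5)) = -(-55/4 + 35*(5/4)) = -(-55/4 + 175/4) = -1*30 = -30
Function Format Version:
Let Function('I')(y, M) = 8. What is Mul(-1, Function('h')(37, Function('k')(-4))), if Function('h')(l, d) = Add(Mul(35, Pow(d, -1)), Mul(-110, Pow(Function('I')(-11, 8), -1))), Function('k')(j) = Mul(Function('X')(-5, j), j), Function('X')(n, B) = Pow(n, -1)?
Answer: -30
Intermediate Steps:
Function('k')(j) = Mul(Rational(-1, 5), j) (Function('k')(j) = Mul(Pow(-5, -1), j) = Mul(Rational(-1, 5), j))
Function('h')(l, d) = Add(Rational(-55, 4), Mul(35, Pow(d, -1))) (Function('h')(l, d) = Add(Mul(35, Pow(d, -1)), Mul(-110, Pow(8, -1))) = Add(Mul(35, Pow(d, -1)), Mul(-110, Rational(1, 8))) = Add(Mul(35, Pow(d, -1)), Rational(-55, 4)) = Add(Rational(-55, 4), Mul(35, Pow(d, -1))))
Mul(-1, Function('h')(37, Function('k')(-4))) = Mul(-1, Add(Rational(-55, 4), Mul(35, Pow(Mul(Rational(-1, 5), -4), -1)))) = Mul(-1, Add(Rational(-55, 4), Mul(35, Pow(Rational(4, 5), -1)))) = Mul(-1, Add(Rational(-55, 4), Mul(35, Rational(5, 4)))) = Mul(-1, Add(Rational(-55, 4), Rational(175, 4))) = Mul(-1, 30) = -30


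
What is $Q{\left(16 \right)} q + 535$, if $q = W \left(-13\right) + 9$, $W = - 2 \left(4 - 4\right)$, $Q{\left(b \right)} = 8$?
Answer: $607$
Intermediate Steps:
$W = 0$ ($W = \left(-2\right) 0 = 0$)
$q = 9$ ($q = 0 \left(-13\right) + 9 = 0 + 9 = 9$)
$Q{\left(16 \right)} q + 535 = 8 \cdot 9 + 535 = 72 + 535 = 607$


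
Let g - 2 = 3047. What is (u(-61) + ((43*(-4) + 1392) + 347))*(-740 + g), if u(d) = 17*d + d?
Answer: 1082921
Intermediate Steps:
g = 3049 (g = 2 + 3047 = 3049)
u(d) = 18*d
(u(-61) + ((43*(-4) + 1392) + 347))*(-740 + g) = (18*(-61) + ((43*(-4) + 1392) + 347))*(-740 + 3049) = (-1098 + ((-172 + 1392) + 347))*2309 = (-1098 + (1220 + 347))*2309 = (-1098 + 1567)*2309 = 469*2309 = 1082921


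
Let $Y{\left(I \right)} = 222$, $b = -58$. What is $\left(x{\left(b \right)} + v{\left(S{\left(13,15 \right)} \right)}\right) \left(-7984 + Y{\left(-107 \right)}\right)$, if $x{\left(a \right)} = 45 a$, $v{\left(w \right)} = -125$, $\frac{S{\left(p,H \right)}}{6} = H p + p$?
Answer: $21229070$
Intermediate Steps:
$S{\left(p,H \right)} = 6 p + 6 H p$ ($S{\left(p,H \right)} = 6 \left(H p + p\right) = 6 \left(p + H p\right) = 6 p + 6 H p$)
$\left(x{\left(b \right)} + v{\left(S{\left(13,15 \right)} \right)}\right) \left(-7984 + Y{\left(-107 \right)}\right) = \left(45 \left(-58\right) - 125\right) \left(-7984 + 222\right) = \left(-2610 - 125\right) \left(-7762\right) = \left(-2735\right) \left(-7762\right) = 21229070$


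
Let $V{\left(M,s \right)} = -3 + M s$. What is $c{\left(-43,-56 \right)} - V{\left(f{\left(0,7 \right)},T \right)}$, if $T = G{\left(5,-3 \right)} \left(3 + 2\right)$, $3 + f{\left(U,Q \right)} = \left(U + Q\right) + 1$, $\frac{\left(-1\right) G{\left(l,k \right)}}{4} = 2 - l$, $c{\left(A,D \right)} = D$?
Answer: $-353$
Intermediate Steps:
$G{\left(l,k \right)} = -8 + 4 l$ ($G{\left(l,k \right)} = - 4 \left(2 - l\right) = -8 + 4 l$)
$f{\left(U,Q \right)} = -2 + Q + U$ ($f{\left(U,Q \right)} = -3 + \left(\left(U + Q\right) + 1\right) = -3 + \left(\left(Q + U\right) + 1\right) = -3 + \left(1 + Q + U\right) = -2 + Q + U$)
$T = 60$ ($T = \left(-8 + 4 \cdot 5\right) \left(3 + 2\right) = \left(-8 + 20\right) 5 = 12 \cdot 5 = 60$)
$c{\left(-43,-56 \right)} - V{\left(f{\left(0,7 \right)},T \right)} = -56 - \left(-3 + \left(-2 + 7 + 0\right) 60\right) = -56 - \left(-3 + 5 \cdot 60\right) = -56 - \left(-3 + 300\right) = -56 - 297 = -353$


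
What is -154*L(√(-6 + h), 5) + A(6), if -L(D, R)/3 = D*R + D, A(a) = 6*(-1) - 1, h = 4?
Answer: -7 + 2772*I*√2 ≈ -7.0 + 3920.2*I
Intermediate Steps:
A(a) = -7 (A(a) = -6 - 1 = -7)
L(D, R) = -3*D - 3*D*R (L(D, R) = -3*(D*R + D) = -3*(D + D*R) = -3*D - 3*D*R)
-154*L(√(-6 + h), 5) + A(6) = -(-462)*√(-6 + 4)*(1 + 5) - 7 = -(-462)*√(-2)*6 - 7 = -(-462)*I*√2*6 - 7 = -(-2772)*I*√2 - 7 = 2772*I*√2 - 7 = -7 + 2772*I*√2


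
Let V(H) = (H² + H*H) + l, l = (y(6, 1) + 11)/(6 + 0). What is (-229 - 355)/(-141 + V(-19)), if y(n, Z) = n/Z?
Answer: -3504/3503 ≈ -1.0003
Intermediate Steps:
l = 17/6 (l = (6/1 + 11)/(6 + 0) = (6*1 + 11)/6 = (6 + 11)*(⅙) = 17*(⅙) = 17/6 ≈ 2.8333)
V(H) = 17/6 + 2*H² (V(H) = (H² + H*H) + 17/6 = (H² + H²) + 17/6 = 2*H² + 17/6 = 17/6 + 2*H²)
(-229 - 355)/(-141 + V(-19)) = (-229 - 355)/(-141 + (17/6 + 2*(-19)²)) = -584/(-141 + (17/6 + 2*361)) = -584/(-141 + (17/6 + 722)) = -584/(-141 + 4349/6) = -584/(3503/6) = (6/3503)*(-584) = -3504/3503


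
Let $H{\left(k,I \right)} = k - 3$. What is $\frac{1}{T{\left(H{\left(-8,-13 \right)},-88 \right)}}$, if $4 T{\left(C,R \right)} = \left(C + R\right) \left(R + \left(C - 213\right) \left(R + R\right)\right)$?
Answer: $- \frac{1}{973566} \approx -1.0272 \cdot 10^{-6}$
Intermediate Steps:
$H{\left(k,I \right)} = -3 + k$
$T{\left(C,R \right)} = \frac{\left(C + R\right) \left(R + 2 R \left(-213 + C\right)\right)}{4}$ ($T{\left(C,R \right)} = \frac{\left(C + R\right) \left(R + \left(C - 213\right) \left(R + R\right)\right)}{4} = \frac{\left(C + R\right) \left(R + \left(-213 + C\right) 2 R\right)}{4} = \frac{\left(C + R\right) \left(R + 2 R \left(-213 + C\right)\right)}{4}$)
$\frac{1}{T{\left(H{\left(-8,-13 \right)},-88 \right)}} = \frac{1}{\frac{1}{4} \left(-88\right) \left(- 425 \left(-3 - 8\right) - -37400 + 2 \left(-3 - 8\right)^{2} + 2 \left(-3 - 8\right) \left(-88\right)\right)} = \frac{1}{\frac{1}{4} \left(-88\right) \left(\left(-425\right) \left(-11\right) + 37400 + 2 \left(-11\right)^{2} + 2 \left(-11\right) \left(-88\right)\right)} = \frac{1}{\frac{1}{4} \left(-88\right) \left(4675 + 37400 + 2 \cdot 121 + 1936\right)} = \frac{1}{\frac{1}{4} \left(-88\right) \left(4675 + 37400 + 242 + 1936\right)} = \frac{1}{\frac{1}{4} \left(-88\right) 44253} = \frac{1}{-973566} = - \frac{1}{973566}$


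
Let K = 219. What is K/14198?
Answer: 219/14198 ≈ 0.015425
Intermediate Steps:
K/14198 = 219/14198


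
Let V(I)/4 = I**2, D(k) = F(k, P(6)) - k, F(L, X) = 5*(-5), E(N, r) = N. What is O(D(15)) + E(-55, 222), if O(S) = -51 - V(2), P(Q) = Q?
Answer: -122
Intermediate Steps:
F(L, X) = -25
D(k) = -25 - k
V(I) = 4*I**2
O(S) = -67 (O(S) = -51 - 4*2**2 = -51 - 4*4 = -51 - 1*16 = -51 - 16 = -67)
O(D(15)) + E(-55, 222) = -67 - 55 = -122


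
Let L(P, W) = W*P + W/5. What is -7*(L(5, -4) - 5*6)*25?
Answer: 8890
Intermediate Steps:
L(P, W) = W/5 + P*W (L(P, W) = P*W + W/5 = W/5 + P*W)
-7*(L(5, -4) - 5*6)*25 = -7*(-4*(⅕ + 5) - 5*6)*25 = -7*(-4*26/5 - 30)*25 = -7*(-104/5 - 30)*25 = -7*(-254/5)*25 = (1778/5)*25 = 8890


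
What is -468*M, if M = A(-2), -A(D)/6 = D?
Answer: -5616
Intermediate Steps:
A(D) = -6*D
M = 12 (M = -6*(-2) = 12)
-468*M = -468*12 = -5616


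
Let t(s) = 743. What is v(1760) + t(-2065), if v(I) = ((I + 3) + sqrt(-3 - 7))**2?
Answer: 3108902 + 3526*I*sqrt(10) ≈ 3.1089e+6 + 11150.0*I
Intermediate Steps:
v(I) = (3 + I + I*sqrt(10))**2 (v(I) = ((3 + I) + sqrt(-10))**2 = ((3 + I) + I*sqrt(10))**2 = (3 + I + I*sqrt(10))**2)
v(1760) + t(-2065) = (3 + 1760 + I*sqrt(10))**2 + 743 = (1763 + I*sqrt(10))**2 + 743 = 743 + (1763 + I*sqrt(10))**2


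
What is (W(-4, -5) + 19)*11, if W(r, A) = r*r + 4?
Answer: 429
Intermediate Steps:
W(r, A) = 4 + r**2 (W(r, A) = r**2 + 4 = 4 + r**2)
(W(-4, -5) + 19)*11 = ((4 + (-4)**2) + 19)*11 = ((4 + 16) + 19)*11 = (20 + 19)*11 = 39*11 = 429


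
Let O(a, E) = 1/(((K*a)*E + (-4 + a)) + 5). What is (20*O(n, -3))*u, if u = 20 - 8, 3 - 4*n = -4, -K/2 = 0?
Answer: 960/11 ≈ 87.273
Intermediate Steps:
K = 0 (K = -2*0 = 0)
n = 7/4 (n = ¾ - ¼*(-4) = ¾ + 1 = 7/4 ≈ 1.7500)
u = 12
O(a, E) = 1/(1 + a) (O(a, E) = 1/(((0*a)*E + (-4 + a)) + 5) = 1/((0*E + (-4 + a)) + 5) = 1/((0 + (-4 + a)) + 5) = 1/((-4 + a) + 5) = 1/(1 + a))
(20*O(n, -3))*u = (20/(1 + 7/4))*12 = (20/(11/4))*12 = (20*(4/11))*12 = (80/11)*12 = 960/11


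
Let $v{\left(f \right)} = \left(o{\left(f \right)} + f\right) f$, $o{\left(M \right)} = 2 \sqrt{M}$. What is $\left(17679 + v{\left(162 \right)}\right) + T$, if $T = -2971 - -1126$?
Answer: $42078 + 2916 \sqrt{2} \approx 46202.0$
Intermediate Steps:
$T = -1845$ ($T = -2971 + 1126 = -1845$)
$v{\left(f \right)} = f \left(f + 2 \sqrt{f}\right)$ ($v{\left(f \right)} = \left(2 \sqrt{f} + f\right) f = \left(f + 2 \sqrt{f}\right) f = f \left(f + 2 \sqrt{f}\right)$)
$\left(17679 + v{\left(162 \right)}\right) + T = \left(17679 + 162 \left(162 + 2 \sqrt{162}\right)\right) - 1845 = \left(17679 + 162 \left(162 + 2 \cdot 9 \sqrt{2}\right)\right) - 1845 = \left(17679 + 162 \left(162 + 18 \sqrt{2}\right)\right) - 1845 = \left(17679 + \left(26244 + 2916 \sqrt{2}\right)\right) - 1845 = \left(43923 + 2916 \sqrt{2}\right) - 1845 = 42078 + 2916 \sqrt{2}$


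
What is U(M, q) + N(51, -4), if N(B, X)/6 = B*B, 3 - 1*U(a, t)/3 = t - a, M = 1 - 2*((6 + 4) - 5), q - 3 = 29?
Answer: 15492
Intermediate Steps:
q = 32 (q = 3 + 29 = 32)
M = -9 (M = 1 - 2*(10 - 5) = 1 - 2*5 = 1 - 10 = -9)
U(a, t) = 9 - 3*t + 3*a (U(a, t) = 9 - 3*(t - a) = 9 + (-3*t + 3*a) = 9 - 3*t + 3*a)
N(B, X) = 6*B² (N(B, X) = 6*(B*B) = 6*B²)
U(M, q) + N(51, -4) = (9 - 3*32 + 3*(-9)) + 6*51² = (9 - 96 - 27) + 6*2601 = -114 + 15606 = 15492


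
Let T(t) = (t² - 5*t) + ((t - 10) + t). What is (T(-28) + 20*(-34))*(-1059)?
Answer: -188502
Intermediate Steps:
T(t) = -10 + t² - 3*t (T(t) = (t² - 5*t) + ((-10 + t) + t) = (t² - 5*t) + (-10 + 2*t) = -10 + t² - 3*t)
(T(-28) + 20*(-34))*(-1059) = ((-10 + (-28)² - 3*(-28)) + 20*(-34))*(-1059) = ((-10 + 784 + 84) - 680)*(-1059) = (858 - 680)*(-1059) = 178*(-1059) = -188502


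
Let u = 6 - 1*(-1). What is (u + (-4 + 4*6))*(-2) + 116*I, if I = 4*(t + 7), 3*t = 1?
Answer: 10046/3 ≈ 3348.7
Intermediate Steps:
t = 1/3 (t = (1/3)*1 = 1/3 ≈ 0.33333)
u = 7 (u = 6 + 1 = 7)
I = 88/3 (I = 4*(1/3 + 7) = 4*(22/3) = 88/3 ≈ 29.333)
(u + (-4 + 4*6))*(-2) + 116*I = (7 + (-4 + 4*6))*(-2) + 116*(88/3) = (7 + (-4 + 24))*(-2) + 10208/3 = (7 + 20)*(-2) + 10208/3 = 27*(-2) + 10208/3 = -54 + 10208/3 = 10046/3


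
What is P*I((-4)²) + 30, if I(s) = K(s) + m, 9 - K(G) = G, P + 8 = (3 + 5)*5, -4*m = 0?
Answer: -194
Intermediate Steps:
m = 0 (m = -¼*0 = 0)
P = 32 (P = -8 + (3 + 5)*5 = -8 + 8*5 = -8 + 40 = 32)
K(G) = 9 - G
I(s) = 9 - s (I(s) = (9 - s) + 0 = 9 - s)
P*I((-4)²) + 30 = 32*(9 - 1*(-4)²) + 30 = 32*(9 - 1*16) + 30 = 32*(9 - 16) + 30 = 32*(-7) + 30 = -224 + 30 = -194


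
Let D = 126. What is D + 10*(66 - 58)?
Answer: 206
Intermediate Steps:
D + 10*(66 - 58) = 126 + 10*(66 - 58) = 126 + 10*8 = 126 + 80 = 206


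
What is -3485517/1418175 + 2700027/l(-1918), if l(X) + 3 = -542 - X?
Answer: 1274775058628/649051425 ≈ 1964.1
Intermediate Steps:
l(X) = -545 - X (l(X) = -3 + (-542 - X) = -545 - X)
-3485517/1418175 + 2700027/l(-1918) = -3485517/1418175 + 2700027/(-545 - 1*(-1918)) = -3485517*1/1418175 + 2700027/(-545 + 1918) = -1161839/472725 + 2700027/1373 = 1274775058628/649051425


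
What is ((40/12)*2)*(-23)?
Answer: -460/3 ≈ -153.33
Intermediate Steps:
((40/12)*2)*(-23) = ((40*(1/12))*2)*(-23) = ((10/3)*2)*(-23) = (20/3)*(-23) = -460/3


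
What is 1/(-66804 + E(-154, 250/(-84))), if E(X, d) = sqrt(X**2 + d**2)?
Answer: -117842256/7872292219175 - 42*sqrt(41850649)/7872292219175 ≈ -1.5004e-5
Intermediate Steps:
1/(-66804 + E(-154, 250/(-84))) = 1/(-66804 + sqrt((-154)**2 + (250/(-84))**2)) = 1/(-66804 + sqrt(23716 + (250*(-1/84))**2)) = 1/(-66804 + sqrt(23716 + (-125/42)**2)) = 1/(-66804 + sqrt(23716 + 15625/1764)) = 1/(-66804 + sqrt(41850649/1764)) = 1/(-66804 + sqrt(41850649)/42)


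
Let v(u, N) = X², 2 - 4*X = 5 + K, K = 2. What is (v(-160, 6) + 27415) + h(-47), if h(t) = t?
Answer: 437913/16 ≈ 27370.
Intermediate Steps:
X = -5/4 (X = ½ - (5 + 2)/4 = ½ - ¼*7 = ½ - 7/4 = -5/4 ≈ -1.2500)
v(u, N) = 25/16 (v(u, N) = (-5/4)² = 25/16)
(v(-160, 6) + 27415) + h(-47) = (25/16 + 27415) - 47 = 438665/16 - 47 = 437913/16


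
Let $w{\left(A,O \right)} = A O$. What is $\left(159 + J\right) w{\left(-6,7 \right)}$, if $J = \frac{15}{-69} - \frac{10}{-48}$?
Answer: $- \frac{614341}{92} \approx -6677.6$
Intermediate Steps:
$J = - \frac{5}{552}$ ($J = 15 \left(- \frac{1}{69}\right) - - \frac{5}{24} = - \frac{5}{23} + \frac{5}{24} = - \frac{5}{552} \approx -0.009058$)
$\left(159 + J\right) w{\left(-6,7 \right)} = \left(159 - \frac{5}{552}\right) \left(\left(-6\right) 7\right) = \frac{87763}{552} \left(-42\right) = - \frac{614341}{92}$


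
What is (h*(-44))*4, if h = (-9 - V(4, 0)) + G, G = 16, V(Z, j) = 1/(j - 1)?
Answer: -1408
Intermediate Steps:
V(Z, j) = 1/(-1 + j)
h = 8 (h = (-9 - 1/(-1 + 0)) + 16 = (-9 - 1/(-1)) + 16 = (-9 - 1*(-1)) + 16 = (-9 + 1) + 16 = -8 + 16 = 8)
(h*(-44))*4 = (8*(-44))*4 = -352*4 = -1408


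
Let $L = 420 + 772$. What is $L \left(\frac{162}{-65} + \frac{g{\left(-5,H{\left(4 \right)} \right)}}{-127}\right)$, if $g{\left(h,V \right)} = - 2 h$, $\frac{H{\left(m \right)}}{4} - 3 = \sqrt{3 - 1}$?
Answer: $- \frac{25299008}{8255} \approx -3064.7$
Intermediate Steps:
$H{\left(m \right)} = 12 + 4 \sqrt{2}$ ($H{\left(m \right)} = 12 + 4 \sqrt{3 - 1} = 12 + 4 \sqrt{2}$)
$L = 1192$
$L \left(\frac{162}{-65} + \frac{g{\left(-5,H{\left(4 \right)} \right)}}{-127}\right) = 1192 \left(\frac{162}{-65} + \frac{\left(-2\right) \left(-5\right)}{-127}\right) = 1192 \left(162 \left(- \frac{1}{65}\right) + 10 \left(- \frac{1}{127}\right)\right) = 1192 \left(- \frac{162}{65} - \frac{10}{127}\right) = 1192 \left(- \frac{21224}{8255}\right) = - \frac{25299008}{8255}$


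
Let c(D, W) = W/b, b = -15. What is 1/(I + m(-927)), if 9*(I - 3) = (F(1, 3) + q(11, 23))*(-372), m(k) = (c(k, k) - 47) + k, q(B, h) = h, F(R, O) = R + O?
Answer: -5/10126 ≈ -0.00049378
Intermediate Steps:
F(R, O) = O + R
c(D, W) = -W/15 (c(D, W) = W/(-15) = W*(-1/15) = -W/15)
m(k) = -47 + 14*k/15 (m(k) = (-k/15 - 47) + k = (-47 - k/15) + k = -47 + 14*k/15)
I = -1113 (I = 3 + (((3 + 1) + 23)*(-372))/9 = 3 + ((4 + 23)*(-372))/9 = 3 + (27*(-372))/9 = 3 + (⅑)*(-10044) = 3 - 1116 = -1113)
1/(I + m(-927)) = 1/(-1113 + (-47 + (14/15)*(-927))) = 1/(-1113 + (-47 - 4326/5)) = 1/(-1113 - 4561/5) = 1/(-10126/5) = -5/10126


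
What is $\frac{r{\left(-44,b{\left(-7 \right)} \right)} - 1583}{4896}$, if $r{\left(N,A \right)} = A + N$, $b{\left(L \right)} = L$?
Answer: $- \frac{817}{2448} \approx -0.33374$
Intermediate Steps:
$\frac{r{\left(-44,b{\left(-7 \right)} \right)} - 1583}{4896} = \frac{\left(-7 - 44\right) - 1583}{4896} = \left(-51 - 1583\right) \frac{1}{4896} = \left(-1634\right) \frac{1}{4896} = - \frac{817}{2448}$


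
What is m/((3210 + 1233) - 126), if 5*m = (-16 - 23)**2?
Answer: 507/7195 ≈ 0.070466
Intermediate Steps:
m = 1521/5 (m = (-16 - 23)**2/5 = (1/5)*(-39)**2 = (1/5)*1521 = 1521/5 ≈ 304.20)
m/((3210 + 1233) - 126) = 1521/(5*((3210 + 1233) - 126)) = 1521/(5*(4443 - 126)) = (1521/5)/4317 = (1521/5)*(1/4317) = 507/7195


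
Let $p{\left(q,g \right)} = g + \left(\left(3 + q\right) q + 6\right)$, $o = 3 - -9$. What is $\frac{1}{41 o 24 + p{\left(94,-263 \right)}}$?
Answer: $\frac{1}{20669} \approx 4.8382 \cdot 10^{-5}$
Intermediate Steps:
$o = 12$ ($o = 3 + 9 = 12$)
$p{\left(q,g \right)} = 6 + g + q \left(3 + q\right)$ ($p{\left(q,g \right)} = g + \left(q \left(3 + q\right) + 6\right) = g + \left(6 + q \left(3 + q\right)\right) = 6 + g + q \left(3 + q\right)$)
$\frac{1}{41 o 24 + p{\left(94,-263 \right)}} = \frac{1}{41 \cdot 12 \cdot 24 + \left(6 - 263 + 94^{2} + 3 \cdot 94\right)} = \frac{1}{492 \cdot 24 + \left(6 - 263 + 8836 + 282\right)} = \frac{1}{11808 + 8861} = \frac{1}{20669}$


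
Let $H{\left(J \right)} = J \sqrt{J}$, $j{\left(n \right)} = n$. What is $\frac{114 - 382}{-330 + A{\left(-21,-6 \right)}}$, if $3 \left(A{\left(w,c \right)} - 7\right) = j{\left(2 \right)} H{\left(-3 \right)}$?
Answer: $\frac{86564}{104341} - \frac{536 i \sqrt{3}}{104341} \approx 0.82963 - 0.0088975 i$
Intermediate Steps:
$H{\left(J \right)} = J^{\frac{3}{2}}$
$A{\left(w,c \right)} = 7 - 2 i \sqrt{3}$ ($A{\left(w,c \right)} = 7 + \frac{2 \left(-3\right)^{\frac{3}{2}}}{3} = 7 + \frac{2 \left(- 3 i \sqrt{3}\right)}{3} = 7 + \frac{\left(-6\right) i \sqrt{3}}{3} = 7 - 2 i \sqrt{3}$)
$\frac{114 - 382}{-330 + A{\left(-21,-6 \right)}} = \frac{114 - 382}{-330 + \left(7 - 2 i \sqrt{3}\right)} = - \frac{268}{-323 - 2 i \sqrt{3}}$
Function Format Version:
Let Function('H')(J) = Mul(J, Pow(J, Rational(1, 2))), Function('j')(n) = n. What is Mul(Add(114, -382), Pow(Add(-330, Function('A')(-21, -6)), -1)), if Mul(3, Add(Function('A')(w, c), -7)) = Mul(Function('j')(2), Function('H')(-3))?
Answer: Add(Rational(86564, 104341), Mul(Rational(-536, 104341), I, Pow(3, Rational(1, 2)))) ≈ Add(0.82963, Mul(-0.0088975, I))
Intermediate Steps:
Function('H')(J) = Pow(J, Rational(3, 2))
Function('A')(w, c) = Add(7, Mul(-2, I, Pow(3, Rational(1, 2)))) (Function('A')(w, c) = Add(7, Mul(Rational(1, 3), Mul(2, Pow(-3, Rational(3, 2))))) = Add(7, Mul(Rational(1, 3), Mul(2, Mul(-3, I, Pow(3, Rational(1, 2)))))) = Add(7, Mul(Rational(1, 3), Mul(-6, I, Pow(3, Rational(1, 2))))) = Add(7, Mul(-2, I, Pow(3, Rational(1, 2)))))
Mul(Add(114, -382), Pow(Add(-330, Function('A')(-21, -6)), -1)) = Mul(Add(114, -382), Pow(Add(-330, Add(7, Mul(-2, I, Pow(3, Rational(1, 2))))), -1)) = Mul(-268, Pow(Add(-323, Mul(-2, I, Pow(3, Rational(1, 2)))), -1))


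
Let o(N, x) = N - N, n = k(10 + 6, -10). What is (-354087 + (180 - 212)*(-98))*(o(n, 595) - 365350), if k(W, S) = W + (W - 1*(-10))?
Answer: 128219947850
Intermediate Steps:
k(W, S) = 10 + 2*W (k(W, S) = W + (W + 10) = W + (10 + W) = 10 + 2*W)
n = 42 (n = 10 + 2*(10 + 6) = 10 + 2*16 = 10 + 32 = 42)
o(N, x) = 0
(-354087 + (180 - 212)*(-98))*(o(n, 595) - 365350) = (-354087 + (180 - 212)*(-98))*(0 - 365350) = (-354087 - 32*(-98))*(-365350) = (-354087 + 3136)*(-365350) = -350951*(-365350) = 128219947850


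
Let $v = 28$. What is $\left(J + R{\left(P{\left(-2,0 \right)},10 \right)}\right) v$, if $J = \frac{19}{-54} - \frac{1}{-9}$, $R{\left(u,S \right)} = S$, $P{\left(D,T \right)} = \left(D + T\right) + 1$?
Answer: $\frac{7378}{27} \approx 273.26$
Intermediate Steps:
$P{\left(D,T \right)} = 1 + D + T$
$J = - \frac{13}{54}$ ($J = 19 \left(- \frac{1}{54}\right) - - \frac{1}{9} = - \frac{19}{54} + \frac{1}{9} = - \frac{13}{54} \approx -0.24074$)
$\left(J + R{\left(P{\left(-2,0 \right)},10 \right)}\right) v = \left(- \frac{13}{54} + 10\right) 28 = \frac{527}{54} \cdot 28 = \frac{7378}{27}$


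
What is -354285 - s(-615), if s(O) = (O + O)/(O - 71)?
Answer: -121520370/343 ≈ -3.5429e+5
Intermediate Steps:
s(O) = 2*O/(-71 + O) (s(O) = (2*O)/(-71 + O) = 2*O/(-71 + O))
-354285 - s(-615) = -354285 - 2*(-615)/(-71 - 615) = -354285 - 2*(-615)/(-686) = -354285 - 2*(-615)*(-1)/686 = -354285 - 1*615/343 = -354285 - 615/343 = -121520370/343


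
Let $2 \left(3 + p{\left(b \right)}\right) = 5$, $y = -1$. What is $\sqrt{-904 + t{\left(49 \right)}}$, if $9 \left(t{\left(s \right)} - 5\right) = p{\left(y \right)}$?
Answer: $\frac{i \sqrt{32366}}{6} \approx 29.984 i$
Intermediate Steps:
$p{\left(b \right)} = - \frac{1}{2}$ ($p{\left(b \right)} = -3 + \frac{1}{2} \cdot 5 = -3 + \frac{5}{2} = - \frac{1}{2}$)
$t{\left(s \right)} = \frac{89}{18}$ ($t{\left(s \right)} = 5 + \frac{1}{9} \left(- \frac{1}{2}\right) = 5 - \frac{1}{18} = \frac{89}{18}$)
$\sqrt{-904 + t{\left(49 \right)}} = \sqrt{-904 + \frac{89}{18}} = \sqrt{- \frac{16183}{18}} = \frac{i \sqrt{32366}}{6}$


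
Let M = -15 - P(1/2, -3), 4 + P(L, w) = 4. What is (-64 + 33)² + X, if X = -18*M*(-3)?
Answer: 151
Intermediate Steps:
P(L, w) = 0 (P(L, w) = -4 + 4 = 0)
M = -15 (M = -15 - 1*0 = -15 + 0 = -15)
X = -810 (X = -18*(-15)*(-3) = 270*(-3) = -810)
(-64 + 33)² + X = (-64 + 33)² - 810 = (-31)² - 810 = 961 - 810 = 151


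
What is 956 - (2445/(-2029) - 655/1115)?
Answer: 433369486/452467 ≈ 957.79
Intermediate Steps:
956 - (2445/(-2029) - 655/1115) = 956 - (2445*(-1/2029) - 655*1/1115) = 956 - (-2445/2029 - 131/223) = 956 - 1*(-811034/452467) = 956 + 811034/452467 = 433369486/452467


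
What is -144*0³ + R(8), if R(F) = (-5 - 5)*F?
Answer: -80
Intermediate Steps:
R(F) = -10*F
-144*0³ + R(8) = -144*0³ - 10*8 = -144*0 - 80 = 0 - 80 = -80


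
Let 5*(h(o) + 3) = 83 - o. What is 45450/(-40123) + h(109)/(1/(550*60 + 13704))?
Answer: -76830315522/200615 ≈ -3.8297e+5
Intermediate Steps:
h(o) = 68/5 - o/5 (h(o) = -3 + (83 - o)/5 = -3 + (83/5 - o/5) = 68/5 - o/5)
45450/(-40123) + h(109)/(1/(550*60 + 13704)) = 45450/(-40123) + (68/5 - ⅕*109)/(1/(550*60 + 13704)) = 45450*(-1/40123) + (68/5 - 109/5)/(1/(33000 + 13704)) = -45450/40123 - 41/(5*(1/46704)) = -45450/40123 - 41/(5*1/46704) = -45450/40123 - 41/5*46704 = -45450/40123 - 1914864/5 = -76830315522/200615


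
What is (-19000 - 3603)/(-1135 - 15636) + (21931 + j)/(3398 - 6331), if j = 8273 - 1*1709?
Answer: -411595046/49189343 ≈ -8.3676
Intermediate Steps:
j = 6564 (j = 8273 - 1709 = 6564)
(-19000 - 3603)/(-1135 - 15636) + (21931 + j)/(3398 - 6331) = (-19000 - 3603)/(-1135 - 15636) + (21931 + 6564)/(3398 - 6331) = -22603/(-16771) + 28495/(-2933) = -22603*(-1/16771) + 28495*(-1/2933) = 22603/16771 - 28495/2933 = -411595046/49189343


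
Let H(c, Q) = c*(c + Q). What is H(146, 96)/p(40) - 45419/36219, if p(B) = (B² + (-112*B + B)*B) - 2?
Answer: -4636762273/3187308219 ≈ -1.4548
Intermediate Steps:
H(c, Q) = c*(Q + c)
p(B) = -2 - 110*B² (p(B) = (B² + (-111*B)*B) - 2 = (B² - 111*B²) - 2 = -110*B² - 2 = -2 - 110*B²)
H(146, 96)/p(40) - 45419/36219 = (146*(96 + 146))/(-2 - 110*40²) - 45419/36219 = (146*242)/(-2 - 110*1600) - 45419*1/36219 = 35332/(-2 - 176000) - 45419/36219 = 35332/(-176002) - 45419/36219 = 35332*(-1/176002) - 45419/36219 = -17666/88001 - 45419/36219 = -4636762273/3187308219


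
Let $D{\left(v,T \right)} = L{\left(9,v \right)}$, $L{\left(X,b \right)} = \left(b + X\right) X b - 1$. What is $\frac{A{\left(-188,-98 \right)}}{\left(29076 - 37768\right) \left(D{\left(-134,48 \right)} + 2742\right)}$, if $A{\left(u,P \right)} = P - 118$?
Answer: $\frac{54}{333535943} \approx 1.619 \cdot 10^{-7}$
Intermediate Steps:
$A{\left(u,P \right)} = -118 + P$
$L{\left(X,b \right)} = -1 + X b \left(X + b\right)$ ($L{\left(X,b \right)} = \left(X + b\right) X b - 1 = X \left(X + b\right) b - 1 = X b \left(X + b\right) - 1 = -1 + X b \left(X + b\right)$)
$D{\left(v,T \right)} = -1 + 9 v^{2} + 81 v$ ($D{\left(v,T \right)} = -1 + 9 v^{2} + v 9^{2} = -1 + 9 v^{2} + v 81 = -1 + 9 v^{2} + 81 v$)
$\frac{A{\left(-188,-98 \right)}}{\left(29076 - 37768\right) \left(D{\left(-134,48 \right)} + 2742\right)} = \frac{-118 - 98}{\left(29076 - 37768\right) \left(\left(-1 + 9 \left(-134\right)^{2} + 81 \left(-134\right)\right) + 2742\right)} = - \frac{216}{\left(-8692\right) \left(\left(-1 + 9 \cdot 17956 - 10854\right) + 2742\right)} = - \frac{216}{\left(-8692\right) \left(\left(-1 + 161604 - 10854\right) + 2742\right)} = - \frac{216}{\left(-8692\right) \left(150749 + 2742\right)} = - \frac{216}{\left(-8692\right) 153491} = - \frac{216}{-1334143772} = \left(-216\right) \left(- \frac{1}{1334143772}\right) = \frac{54}{333535943}$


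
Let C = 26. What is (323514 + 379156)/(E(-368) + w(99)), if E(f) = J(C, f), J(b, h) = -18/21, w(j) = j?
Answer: 4918690/687 ≈ 7159.7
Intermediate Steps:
J(b, h) = -6/7 (J(b, h) = -18*1/21 = -6/7)
E(f) = -6/7
(323514 + 379156)/(E(-368) + w(99)) = (323514 + 379156)/(-6/7 + 99) = 702670/(687/7) = 702670*(7/687) = 4918690/687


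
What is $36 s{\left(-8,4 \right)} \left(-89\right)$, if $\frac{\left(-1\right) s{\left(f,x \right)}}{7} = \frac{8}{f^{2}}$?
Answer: $\frac{5607}{2} \approx 2803.5$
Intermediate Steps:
$s{\left(f,x \right)} = - \frac{56}{f^{2}}$ ($s{\left(f,x \right)} = - 7 \frac{8}{f^{2}} = - \frac{56}{f^{2}}$)
$36 s{\left(-8,4 \right)} \left(-89\right) = 36 \left(- \frac{56}{64}\right) \left(-89\right) = 36 \left(\left(-56\right) \frac{1}{64}\right) \left(-89\right) = 36 \left(- \frac{7}{8}\right) \left(-89\right) = \left(- \frac{63}{2}\right) \left(-89\right) = \frac{5607}{2}$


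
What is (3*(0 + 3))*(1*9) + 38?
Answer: 119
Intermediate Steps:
(3*(0 + 3))*(1*9) + 38 = (3*3)*9 + 38 = 9*9 + 38 = 81 + 38 = 119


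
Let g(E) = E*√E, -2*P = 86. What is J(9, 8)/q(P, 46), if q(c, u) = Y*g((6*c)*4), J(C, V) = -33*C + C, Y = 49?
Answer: -I*√258/90601 ≈ -0.00017729*I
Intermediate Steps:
P = -43 (P = -½*86 = -43)
g(E) = E^(3/2)
J(C, V) = -32*C
q(c, u) = 2352*√6*c^(3/2) (q(c, u) = 49*((6*c)*4)^(3/2) = 49*(24*c)^(3/2) = 49*(48*√6*c^(3/2)) = 2352*√6*c^(3/2))
J(9, 8)/q(P, 46) = (-32*9)/((2352*√6*(-43)^(3/2))) = -288*I*√258/26093088 = -I*√258/90601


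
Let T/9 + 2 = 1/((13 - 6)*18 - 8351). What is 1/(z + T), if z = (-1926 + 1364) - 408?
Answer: -8225/8126309 ≈ -0.0010121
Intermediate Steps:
T = -148059/8225 (T = -18 + 9/((13 - 6)*18 - 8351) = -18 + 9/(7*18 - 8351) = -18 + 9/(126 - 8351) = -18 + 9/(-8225) = -18 + 9*(-1/8225) = -18 - 9/8225 = -148059/8225 ≈ -18.001)
z = -970 (z = -562 - 408 = -970)
1/(z + T) = 1/(-970 - 148059/8225) = 1/(-8126309/8225) = -8225/8126309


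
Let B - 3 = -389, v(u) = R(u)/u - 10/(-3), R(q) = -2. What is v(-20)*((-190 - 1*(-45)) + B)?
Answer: -18231/10 ≈ -1823.1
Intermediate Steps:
v(u) = 10/3 - 2/u (v(u) = -2/u - 10/(-3) = -2/u - 10*(-⅓) = -2/u + 10/3 = 10/3 - 2/u)
B = -386 (B = 3 - 389 = -386)
v(-20)*((-190 - 1*(-45)) + B) = (10/3 - 2/(-20))*((-190 - 1*(-45)) - 386) = (10/3 - 2*(-1/20))*((-190 + 45) - 386) = (10/3 + ⅒)*(-145 - 386) = (103/30)*(-531) = -18231/10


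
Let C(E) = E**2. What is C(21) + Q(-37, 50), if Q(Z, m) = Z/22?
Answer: 9665/22 ≈ 439.32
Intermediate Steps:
Q(Z, m) = Z/22 (Q(Z, m) = Z*(1/22) = Z/22)
C(21) + Q(-37, 50) = 21**2 + (1/22)*(-37) = 441 - 37/22 = 9665/22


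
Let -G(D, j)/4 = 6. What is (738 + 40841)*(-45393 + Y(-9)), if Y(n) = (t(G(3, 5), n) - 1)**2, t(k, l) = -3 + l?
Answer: -1880368696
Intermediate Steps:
G(D, j) = -24 (G(D, j) = -4*6 = -24)
Y(n) = (-4 + n)**2 (Y(n) = ((-3 + n) - 1)**2 = (-4 + n)**2)
(738 + 40841)*(-45393 + Y(-9)) = (738 + 40841)*(-45393 + (-4 - 9)**2) = 41579*(-45393 + (-13)**2) = 41579*(-45393 + 169) = 41579*(-45224) = -1880368696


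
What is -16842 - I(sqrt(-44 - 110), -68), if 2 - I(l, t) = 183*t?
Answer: -29288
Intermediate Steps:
I(l, t) = 2 - 183*t
-16842 - I(sqrt(-44 - 110), -68) = -16842 - (2 - 183*(-68)) = -16842 - (2 + 12444) = -16842 - 1*12446 = -16842 - 12446 = -29288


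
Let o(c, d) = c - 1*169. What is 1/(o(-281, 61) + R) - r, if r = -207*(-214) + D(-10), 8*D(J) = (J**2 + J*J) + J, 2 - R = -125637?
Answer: -22194382239/500756 ≈ -44322.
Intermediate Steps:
R = 125639 (R = 2 - 1*(-125637) = 2 + 125637 = 125639)
D(J) = J**2/4 + J/8 (D(J) = ((J**2 + J*J) + J)/8 = ((J**2 + J**2) + J)/8 = (2*J**2 + J)/8 = (J + 2*J**2)/8 = J**2/4 + J/8)
o(c, d) = -169 + c (o(c, d) = c - 169 = -169 + c)
r = 177287/4 (r = -207*(-214) + (1/8)*(-10)*(1 + 2*(-10)) = 44298 + (1/8)*(-10)*(1 - 20) = 44298 + (1/8)*(-10)*(-19) = 44298 + 95/4 = 177287/4 ≈ 44322.)
1/(o(-281, 61) + R) - r = 1/((-169 - 281) + 125639) - 1*177287/4 = 1/(-450 + 125639) - 177287/4 = 1/125189 - 177287/4 = -22194382239/500756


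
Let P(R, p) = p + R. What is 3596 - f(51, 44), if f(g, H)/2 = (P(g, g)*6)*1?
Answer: 2372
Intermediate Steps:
P(R, p) = R + p
f(g, H) = 24*g (f(g, H) = 2*(((g + g)*6)*1) = 2*(((2*g)*6)*1) = 2*((12*g)*1) = 2*(12*g) = 24*g)
3596 - f(51, 44) = 3596 - 24*51 = 3596 - 1*1224 = 3596 - 1224 = 2372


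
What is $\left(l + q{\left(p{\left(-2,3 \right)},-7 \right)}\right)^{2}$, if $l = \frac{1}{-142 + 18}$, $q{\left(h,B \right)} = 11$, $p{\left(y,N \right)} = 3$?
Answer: $\frac{1857769}{15376} \approx 120.82$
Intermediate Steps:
$l = - \frac{1}{124}$ ($l = \frac{1}{-124} = - \frac{1}{124} \approx -0.0080645$)
$\left(l + q{\left(p{\left(-2,3 \right)},-7 \right)}\right)^{2} = \left(- \frac{1}{124} + 11\right)^{2} = \left(\frac{1363}{124}\right)^{2} = \frac{1857769}{15376}$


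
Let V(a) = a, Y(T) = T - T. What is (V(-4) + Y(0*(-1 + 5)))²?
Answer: 16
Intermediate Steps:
Y(T) = 0
(V(-4) + Y(0*(-1 + 5)))² = (-4 + 0)² = (-4)² = 16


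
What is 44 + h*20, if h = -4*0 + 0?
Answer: 44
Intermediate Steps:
h = 0 (h = 0 + 0 = 0)
44 + h*20 = 44 + 0*20 = 44 + 0 = 44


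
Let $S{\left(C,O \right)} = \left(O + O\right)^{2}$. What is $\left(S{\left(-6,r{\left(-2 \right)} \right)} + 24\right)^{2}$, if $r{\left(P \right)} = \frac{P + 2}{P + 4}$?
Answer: $576$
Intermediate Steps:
$r{\left(P \right)} = \frac{2 + P}{4 + P}$
$S{\left(C,O \right)} = 4 O^{2}$ ($S{\left(C,O \right)} = \left(2 O\right)^{2} = 4 O^{2}$)
$\left(S{\left(-6,r{\left(-2 \right)} \right)} + 24\right)^{2} = \left(4 \left(\frac{2 - 2}{4 - 2}\right)^{2} + 24\right)^{2} = \left(4 \left(\frac{1}{2} \cdot 0\right)^{2} + 24\right)^{2} = \left(4 \cdot 0^{2} + 24\right)^{2} = \left(4 \cdot 0 + 24\right)^{2} = \left(0 + 24\right)^{2} = 24^{2} = 576$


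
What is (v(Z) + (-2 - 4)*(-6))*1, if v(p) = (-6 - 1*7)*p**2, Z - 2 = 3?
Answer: -289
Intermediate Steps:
Z = 5 (Z = 2 + 3 = 5)
v(p) = -13*p**2 (v(p) = (-6 - 7)*p**2 = -13*p**2)
(v(Z) + (-2 - 4)*(-6))*1 = (-13*5**2 + (-2 - 4)*(-6))*1 = (-13*25 - 6*(-6))*1 = (-325 + 36)*1 = -289*1 = -289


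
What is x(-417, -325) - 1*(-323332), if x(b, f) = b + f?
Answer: 322590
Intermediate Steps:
x(-417, -325) - 1*(-323332) = (-417 - 325) - 1*(-323332) = -742 + 323332 = 322590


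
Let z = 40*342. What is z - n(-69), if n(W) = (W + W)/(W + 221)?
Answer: 1039749/76 ≈ 13681.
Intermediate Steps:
z = 13680
n(W) = 2*W/(221 + W) (n(W) = (2*W)/(221 + W) = 2*W/(221 + W))
z - n(-69) = 13680 - 2*(-69)/(221 - 69) = 13680 - 2*(-69)/152 = 13680 - 1*(-69/76) = 13680 + 69/76 = 1039749/76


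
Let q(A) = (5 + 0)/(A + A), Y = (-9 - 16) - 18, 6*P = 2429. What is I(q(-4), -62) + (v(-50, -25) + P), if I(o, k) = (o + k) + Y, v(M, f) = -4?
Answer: 7085/24 ≈ 295.21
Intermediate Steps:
P = 2429/6 (P = (1/6)*2429 = 2429/6 ≈ 404.83)
Y = -43 (Y = -25 - 18 = -43)
q(A) = 5/(2*A) (q(A) = 5/((2*A)) = 5*(1/(2*A)) = 5/(2*A))
I(o, k) = -43 + k + o (I(o, k) = (o + k) - 43 = (k + o) - 43 = -43 + k + o)
I(q(-4), -62) + (v(-50, -25) + P) = (-43 - 62 + (5/2)/(-4)) + (-4 + 2429/6) = (-43 - 62 + (5/2)*(-1/4)) + 2405/6 = (-43 - 62 - 5/8) + 2405/6 = -845/8 + 2405/6 = 7085/24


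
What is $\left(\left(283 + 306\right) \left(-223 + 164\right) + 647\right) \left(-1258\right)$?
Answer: $42902832$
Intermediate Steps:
$\left(\left(283 + 306\right) \left(-223 + 164\right) + 647\right) \left(-1258\right) = \left(589 \left(-59\right) + 647\right) \left(-1258\right) = \left(-34751 + 647\right) \left(-1258\right) = \left(-34104\right) \left(-1258\right) = 42902832$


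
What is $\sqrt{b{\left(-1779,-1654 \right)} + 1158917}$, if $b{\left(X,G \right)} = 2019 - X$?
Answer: $\sqrt{1162715} \approx 1078.3$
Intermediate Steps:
$\sqrt{b{\left(-1779,-1654 \right)} + 1158917} = \sqrt{\left(2019 - -1779\right) + 1158917} = \sqrt{\left(2019 + 1779\right) + 1158917} = \sqrt{3798 + 1158917} = \sqrt{1162715}$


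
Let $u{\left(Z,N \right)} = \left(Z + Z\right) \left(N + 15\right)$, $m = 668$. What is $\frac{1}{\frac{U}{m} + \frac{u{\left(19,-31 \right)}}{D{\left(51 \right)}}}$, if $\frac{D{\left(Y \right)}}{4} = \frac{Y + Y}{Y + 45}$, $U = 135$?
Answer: $- \frac{11356}{1622281} \approx -0.007$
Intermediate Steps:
$u{\left(Z,N \right)} = 2 Z \left(15 + N\right)$
$D{\left(Y \right)} = \frac{8 Y}{45 + Y}$ ($D{\left(Y \right)} = 4 \frac{Y + Y}{Y + 45} = 4 \frac{2 Y}{45 + Y} = \frac{8 Y}{45 + Y}$)
$\frac{1}{\frac{U}{m} + \frac{u{\left(19,-31 \right)}}{D{\left(51 \right)}}} = \frac{1}{\frac{135}{668} + \frac{2 \cdot 19 \left(15 - 31\right)}{8 \cdot 51 \frac{1}{45 + 51}}} = \frac{1}{135 \cdot \frac{1}{668} + \frac{2 \cdot 19 \left(-16\right)}{8 \cdot 51 \cdot \frac{1}{96}}} = \frac{1}{\frac{135}{668} - \frac{608}{8 \cdot 51 \cdot \frac{1}{96}}} = \frac{1}{\frac{135}{668} - \frac{608}{\frac{17}{4}}} = \frac{1}{\frac{135}{668} - \frac{2432}{17}} = \frac{1}{- \frac{1622281}{11356}} = - \frac{11356}{1622281}$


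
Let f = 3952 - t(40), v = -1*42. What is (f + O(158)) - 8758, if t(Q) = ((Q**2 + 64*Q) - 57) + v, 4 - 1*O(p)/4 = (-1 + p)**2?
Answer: -107447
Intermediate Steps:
v = -42
O(p) = 16 - 4*(-1 + p)**2
t(Q) = -99 + Q**2 + 64*Q (t(Q) = ((Q**2 + 64*Q) - 57) - 42 = (-57 + Q**2 + 64*Q) - 42 = -99 + Q**2 + 64*Q)
f = -109 (f = 3952 - (-99 + 40**2 + 64*40) = 3952 - (-99 + 1600 + 2560) = 3952 - 1*4061 = 3952 - 4061 = -109)
(f + O(158)) - 8758 = (-109 + (16 - 4*(-1 + 158)**2)) - 8758 = (-109 + (16 - 4*157**2)) - 8758 = (-109 + (16 - 4*24649)) - 8758 = (-109 + (16 - 98596)) - 8758 = (-109 - 98580) - 8758 = -98689 - 8758 = -107447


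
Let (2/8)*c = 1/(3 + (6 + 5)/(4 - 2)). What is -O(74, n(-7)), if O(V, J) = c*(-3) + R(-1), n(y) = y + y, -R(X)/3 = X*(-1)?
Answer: 75/17 ≈ 4.4118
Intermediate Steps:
R(X) = 3*X (R(X) = -3*X*(-1) = -(-3)*X = 3*X)
c = 8/17 (c = 4/(3 + (6 + 5)/(4 - 2)) = 4/(3 + 11/2) = 4/(17/2) = 4*(2/17) = 8/17 ≈ 0.47059)
n(y) = 2*y
O(V, J) = -75/17 (O(V, J) = (8/17)*(-3) + 3*(-1) = -24/17 - 3 = -75/17)
-O(74, n(-7)) = -1*(-75/17) = 75/17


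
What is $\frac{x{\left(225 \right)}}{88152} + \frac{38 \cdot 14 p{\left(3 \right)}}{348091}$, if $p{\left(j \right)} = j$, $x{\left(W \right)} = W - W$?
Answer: $\frac{1596}{348091} \approx 0.004585$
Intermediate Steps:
$x{\left(W \right)} = 0$
$\frac{x{\left(225 \right)}}{88152} + \frac{38 \cdot 14 p{\left(3 \right)}}{348091} = \frac{0}{88152} + \frac{38 \cdot 14 \cdot 3}{348091} = 0 \cdot \frac{1}{88152} + 532 \cdot 3 \cdot \frac{1}{348091} = 0 + 1596 \cdot \frac{1}{348091} = 0 + \frac{1596}{348091} = \frac{1596}{348091}$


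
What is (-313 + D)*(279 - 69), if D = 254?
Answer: -12390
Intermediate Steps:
(-313 + D)*(279 - 69) = (-313 + 254)*(279 - 69) = -59*210 = -12390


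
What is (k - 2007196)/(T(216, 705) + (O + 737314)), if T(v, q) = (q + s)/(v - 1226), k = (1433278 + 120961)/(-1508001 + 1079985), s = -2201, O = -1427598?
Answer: 433852346474375/149203241098752 ≈ 2.9078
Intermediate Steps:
k = -1554239/428016 (k = 1554239/(-428016) = 1554239*(-1/428016) = -1554239/428016 ≈ -3.6313)
T(v, q) = (-2201 + q)/(-1226 + v) (T(v, q) = (q - 2201)/(v - 1226) = (-2201 + q)/(-1226 + v))
(k - 2007196)/(T(216, 705) + (O + 737314)) = (-1554239/428016 - 2007196)/((-2201 + 705)/(-1226 + 216) + (-1427598 + 737314)) = -859113557375/(428016*(-1496/(-1010) - 690284)) = -859113557375/(428016*(-1/1010*(-1496) - 690284)) = -859113557375/(428016*(748/505 - 690284)) = -859113557375/(428016*(-348592672/505)) = -859113557375/428016*(-505/348592672) = 433852346474375/149203241098752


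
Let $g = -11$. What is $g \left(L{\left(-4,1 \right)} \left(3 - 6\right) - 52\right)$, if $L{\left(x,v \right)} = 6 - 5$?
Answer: $605$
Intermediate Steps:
$L{\left(x,v \right)} = 1$
$g \left(L{\left(-4,1 \right)} \left(3 - 6\right) - 52\right) = - 11 \left(1 \left(3 - 6\right) - 52\right) = - 11 \left(1 \left(-3\right) - 52\right) = - 11 \left(-3 - 52\right) = \left(-11\right) \left(-55\right) = 605$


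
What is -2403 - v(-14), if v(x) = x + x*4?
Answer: -2333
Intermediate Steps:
v(x) = 5*x (v(x) = x + 4*x = 5*x)
-2403 - v(-14) = -2403 - 5*(-14) = -2403 - 1*(-70) = -2403 + 70 = -2333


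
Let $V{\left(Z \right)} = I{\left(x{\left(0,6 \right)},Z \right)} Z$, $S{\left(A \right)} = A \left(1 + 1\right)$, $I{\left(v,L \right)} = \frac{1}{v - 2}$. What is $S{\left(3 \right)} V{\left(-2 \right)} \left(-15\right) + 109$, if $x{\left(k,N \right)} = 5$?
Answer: $169$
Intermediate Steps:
$I{\left(v,L \right)} = \frac{1}{-2 + v}$
$S{\left(A \right)} = 2 A$ ($S{\left(A \right)} = A 2 = 2 A$)
$V{\left(Z \right)} = \frac{Z}{3}$ ($V{\left(Z \right)} = \frac{Z}{-2 + 5} = \frac{Z}{3}$)
$S{\left(3 \right)} V{\left(-2 \right)} \left(-15\right) + 109 = 2 \cdot 3 \cdot \frac{1}{3} \left(-2\right) \left(-15\right) + 109 = 6 \left(- \frac{2}{3}\right) \left(-15\right) + 109 = \left(-4\right) \left(-15\right) + 109 = 60 + 109 = 169$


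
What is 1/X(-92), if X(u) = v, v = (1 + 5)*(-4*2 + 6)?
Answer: -1/12 ≈ -0.083333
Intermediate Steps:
v = -12 (v = 6*(-8 + 6) = 6*(-2) = -12)
X(u) = -12
1/X(-92) = 1/(-12) = -1/12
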